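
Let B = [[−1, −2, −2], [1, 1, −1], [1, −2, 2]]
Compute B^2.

[[−3, 4, 0], [−1, 1, −5], [−1, −8, 4]]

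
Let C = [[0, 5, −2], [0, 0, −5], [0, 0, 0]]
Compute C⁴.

[[0, 0, 0], [0, 0, 0], [0, 0, 0]]

C is strictly triangular, hence nilpotent: C³ = 0, so C⁴ = 0.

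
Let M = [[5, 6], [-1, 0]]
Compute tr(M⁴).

tr M = 5 and det M = 6, so the characteristic polynomial is λ² − (5)λ + (6) with roots 2 and 3.
Eigenvectors give P = [[-2, -3], [1, 1]] with P⁻¹ = [[1, 3], [-1, -2]], and M = P·diag(2, 3)·P⁻¹.
Then M⁴ = P·diag(16, 81)·P⁻¹ = [[-32, -243], [16, 81]] · [[1, 3], [-1, -2]] = [[211, 390], [-65, -114]].

97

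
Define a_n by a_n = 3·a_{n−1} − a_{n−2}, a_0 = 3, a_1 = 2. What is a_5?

With companion matrix C = [[3, −1], [1, 0]], [a_n, a_{n−1}]ᵀ = C·[a_{n−1}, a_{n−2}]ᵀ, so [a_5, a_4]ᵀ = C⁴·[a_1, a_0]ᵀ.
C⁴ = [[55, −21], [21, −8]], giving [a_5, a_4]ᵀ = [[47], [18]].

47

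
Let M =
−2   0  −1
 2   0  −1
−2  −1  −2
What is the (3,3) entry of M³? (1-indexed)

−22

M² = [[6, 1, 4], [−2, 1, 0], [6, 2, 7]]
M³ = [[−18, −4, −15], [6, 0, 1], [−22, −7, −22]]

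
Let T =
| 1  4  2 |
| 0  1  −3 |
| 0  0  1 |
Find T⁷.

[[1, 28, −238], [0, 1, −21], [0, 0, 1]]

T = I + N where N = [[0, 4, 2], [0, 0, −3], [0, 0, 0]] is strictly upper-triangular, so N³ = 0.
(I + N)⁷ = I + 7·N + 21·N² = [[1, 28, −238], [0, 1, −21], [0, 0, 1]].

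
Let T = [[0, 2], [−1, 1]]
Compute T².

[[−2, 2], [−1, −1]]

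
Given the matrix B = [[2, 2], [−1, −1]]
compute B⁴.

[[2, 2], [−1, −1]]

B² = B (a projection; rank 1, trace 1), so B⁴ = B.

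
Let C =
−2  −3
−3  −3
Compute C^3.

C^2 = [[13, 15], [15, 18]]
C^3 = [[−71, −84], [−84, −99]]

[[−71, −84], [−84, −99]]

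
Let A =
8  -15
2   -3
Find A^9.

tr A = 5 and det A = 6, so the characteristic polynomial is λ² − (5)λ + (6) with roots 3 and 2.
Eigenvectors give P = [[3, -5], [1, -2]] with P⁻¹ = [[2, -5], [1, -3]], and A = P·diag(3, 2)·P⁻¹.
Then A^9 = P·diag(19683, 512)·P⁻¹ = [[59049, -2560], [19683, -1024]] · [[2, -5], [1, -3]] = [[115538, -287565], [38342, -95343]].

[[115538, -287565], [38342, -95343]]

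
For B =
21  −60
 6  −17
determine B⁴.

tr B = 4 and det B = 3, so the characteristic polynomial is λ² − (4)λ + (3) with roots 1 and 3.
Eigenvectors give P = [[3, 10], [1, 3]] with P⁻¹ = [[−3, 10], [1, −3]], and B = P·diag(1, 3)·P⁻¹.
Then B⁴ = P·diag(1, 81)·P⁻¹ = [[3, 810], [1, 243]] · [[−3, 10], [1, −3]] = [[801, −2400], [240, −719]].

[[801, −2400], [240, −719]]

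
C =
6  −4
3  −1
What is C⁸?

[[25476, −25220], [18915, −18659]]

tr C = 5 and det C = 6, so the characteristic polynomial is λ² − (5)λ + (6) with roots 2 and 3.
Eigenvectors give P = [[1, 4], [1, 3]] with P⁻¹ = [[−3, 4], [1, −1]], and C = P·diag(2, 3)·P⁻¹.
Then C⁸ = P·diag(256, 6561)·P⁻¹ = [[256, 26244], [256, 19683]] · [[−3, 4], [1, −1]] = [[25476, −25220], [18915, −18659]].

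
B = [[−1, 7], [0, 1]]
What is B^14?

[[1, 0], [0, 1]]

B² = I (check: tr B = 0 and det B = −1), so B^14 = I since 14 is even.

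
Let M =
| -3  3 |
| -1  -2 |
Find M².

[[6, -15], [5, 1]]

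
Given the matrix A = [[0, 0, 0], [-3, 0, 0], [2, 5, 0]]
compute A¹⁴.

[[0, 0, 0], [0, 0, 0], [0, 0, 0]]

A is strictly triangular, hence nilpotent: A³ = 0, so A¹⁴ = 0.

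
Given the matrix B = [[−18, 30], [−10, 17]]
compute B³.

tr B = −1 and det B = −6, so the characteristic polynomial is λ² − (−1)λ + (−6) with roots −3 and 2.
Eigenvectors give P = [[−2, 3], [−1, 2]] with P⁻¹ = [[−2, 3], [−1, 2]], and B = P·diag(−3, 2)·P⁻¹.
Then B³ = P·diag(−27, 8)·P⁻¹ = [[54, 24], [27, 16]] · [[−2, 3], [−1, 2]] = [[−132, 210], [−70, 113]].

[[−132, 210], [−70, 113]]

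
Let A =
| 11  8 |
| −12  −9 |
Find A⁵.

tr A = 2 and det A = −3, so the characteristic polynomial is λ² − (2)λ + (−3) with roots −1 and 3.
Eigenvectors give P = [[−2, −1], [3, 1]] with P⁻¹ = [[1, 1], [−3, −2]], and A = P·diag(−1, 3)·P⁻¹.
Then A⁵ = P·diag(−1, 243)·P⁻¹ = [[2, −243], [−3, 243]] · [[1, 1], [−3, −2]] = [[731, 488], [−732, −489]].

[[731, 488], [−732, −489]]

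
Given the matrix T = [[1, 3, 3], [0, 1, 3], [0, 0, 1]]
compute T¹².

[[1, 36, 630], [0, 1, 36], [0, 0, 1]]

T = I + N where N = [[0, 3, 3], [0, 0, 3], [0, 0, 0]] is strictly upper-triangular, so N³ = 0.
(I + N)¹² = I + 12·N + 66·N² = [[1, 36, 630], [0, 1, 36], [0, 0, 1]].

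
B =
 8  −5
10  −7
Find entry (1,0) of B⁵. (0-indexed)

tr B = 1 and det B = −6, so the characteristic polynomial is λ² − (1)λ + (−6) with roots 3 and −2.
Eigenvectors give P = [[−1, 1], [−1, 2]] with P⁻¹ = [[−2, 1], [−1, 1]], and B = P·diag(3, −2)·P⁻¹.
Then B⁵ = P·diag(243, −32)·P⁻¹ = [[−243, −32], [−243, −64]] · [[−2, 1], [−1, 1]] = [[518, −275], [550, −307]].

550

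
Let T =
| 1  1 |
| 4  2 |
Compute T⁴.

T² = [[5, 3], [12, 8]]
T³ = [[17, 11], [44, 28]]
T⁴ = [[61, 39], [156, 100]]

[[61, 39], [156, 100]]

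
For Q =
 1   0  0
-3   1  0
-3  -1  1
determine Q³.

[[1, 0, 0], [-9, 1, 0], [0, -3, 1]]

Q = I + N where N = [[0, 0, 0], [-3, 0, 0], [-3, -1, 0]] is strictly lower-triangular, so N³ = 0.
(I + N)³ = I + 3·N + 3·N² = [[1, 0, 0], [-9, 1, 0], [0, -3, 1]].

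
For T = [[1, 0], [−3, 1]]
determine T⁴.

[[1, 0], [−12, 1]]

T = I + N where N = [[0, 0], [−3, 0]] is strictly lower-triangular, so N² = 0.
(I + N)⁴ = I + 4·N = [[1, 0], [−12, 1]].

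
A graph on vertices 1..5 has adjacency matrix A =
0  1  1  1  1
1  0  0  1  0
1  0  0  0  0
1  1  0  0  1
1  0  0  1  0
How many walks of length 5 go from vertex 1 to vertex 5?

The number of length-5 walks from vertex 1 to vertex 5 is entry (1,5) of A⁵, where A is the adjacency matrix.
A² = [[4, 1, 0, 2, 1], [1, 2, 1, 1, 2], [0, 1, 1, 1, 1], [2, 1, 1, 3, 1], [1, 2, 1, 1, 2]]
A³ = [[4, 6, 4, 6, 6], [6, 2, 1, 5, 2], [4, 1, 0, 2, 1], [6, 5, 2, 4, 5], [6, 2, 1, 5, 2]]
A⁴ = [[22, 10, 4, 16, 10], [10, 11, 6, 10, 11], [4, 6, 4, 6, 6], [16, 10, 6, 16, 10], [10, 11, 6, 10, 11]]
A⁵ = [[40, 38, 22, 42, 38], [38, 20, 10, 32, 20], [22, 10, 4, 16, 10], [42, 32, 16, 36, 32], [38, 20, 10, 32, 20]]

38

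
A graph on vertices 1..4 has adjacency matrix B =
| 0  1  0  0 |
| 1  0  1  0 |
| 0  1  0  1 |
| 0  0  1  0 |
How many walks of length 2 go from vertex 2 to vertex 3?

0

The number of length-2 walks from vertex 2 to vertex 3 is entry (2,3) of B², where B is the adjacency matrix.
B² = [[1, 0, 1, 0], [0, 2, 0, 1], [1, 0, 2, 0], [0, 1, 0, 1]]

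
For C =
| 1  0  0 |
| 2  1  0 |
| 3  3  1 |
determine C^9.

[[1, 0, 0], [18, 1, 0], [243, 27, 1]]

C = I + N where N = [[0, 0, 0], [2, 0, 0], [3, 3, 0]] is strictly lower-triangular, so N^3 = 0.
(I + N)^9 = I + 9·N + 36·N^2 = [[1, 0, 0], [18, 1, 0], [243, 27, 1]].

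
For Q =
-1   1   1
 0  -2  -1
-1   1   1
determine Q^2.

[[0, -2, -1], [1, 3, 1], [0, -2, -1]]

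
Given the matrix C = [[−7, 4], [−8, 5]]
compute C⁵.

tr C = −2 and det C = −3, so the characteristic polynomial is λ² − (−2)λ + (−3) with roots −3 and 1.
Eigenvectors give P = [[1, 1], [1, 2]] with P⁻¹ = [[2, −1], [−1, 1]], and C = P·diag(−3, 1)·P⁻¹.
Then C⁵ = P·diag(−243, 1)·P⁻¹ = [[−243, 1], [−243, 2]] · [[2, −1], [−1, 1]] = [[−487, 244], [−488, 245]].

[[−487, 244], [−488, 245]]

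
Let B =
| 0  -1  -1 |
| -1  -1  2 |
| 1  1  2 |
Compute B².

[[0, 0, -4], [3, 4, 3], [1, 0, 5]]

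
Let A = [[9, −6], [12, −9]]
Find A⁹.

[[59049, −39366], [78732, −59049]]

tr A = 0 and det A = −9, so the characteristic polynomial is λ² − (0)λ + (−9) with roots 3 and −3.
Eigenvectors give P = [[1, −1], [1, −2]] with P⁻¹ = [[2, −1], [1, −1]], and A = P·diag(3, −3)·P⁻¹.
Then A⁹ = P·diag(19683, −19683)·P⁻¹ = [[19683, 19683], [19683, 39366]] · [[2, −1], [1, −1]] = [[59049, −39366], [78732, −59049]].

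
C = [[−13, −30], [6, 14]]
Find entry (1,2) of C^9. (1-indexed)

tr C = 1 and det C = −2, so the characteristic polynomial is λ² − (1)λ + (−2) with roots −1 and 2.
Eigenvectors give P = [[5, −2], [−2, 1]] with P⁻¹ = [[1, 2], [2, 5]], and C = P·diag(−1, 2)·P⁻¹.
Then C^9 = P·diag(−1, 512)·P⁻¹ = [[−5, −1024], [2, 512]] · [[1, 2], [2, 5]] = [[−2053, −5130], [1026, 2564]].

−5130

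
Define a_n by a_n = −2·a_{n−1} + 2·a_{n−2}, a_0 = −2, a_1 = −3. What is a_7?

With companion matrix M = [[−2, 2], [1, 0]], [a_n, a_{n−1}]ᵀ = M·[a_{n−1}, a_{n−2}]ᵀ, so [a_7, a_6]ᵀ = M⁶·[a_1, a_0]ᵀ.
M⁶ = [[328, −240], [−120, 88]], giving [a_7, a_6]ᵀ = [[−504], [184]].

−504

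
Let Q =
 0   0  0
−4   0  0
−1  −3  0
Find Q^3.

[[0, 0, 0], [0, 0, 0], [0, 0, 0]]

Q is strictly triangular, hence nilpotent: Q^3 = 0, so Q^3 = 0.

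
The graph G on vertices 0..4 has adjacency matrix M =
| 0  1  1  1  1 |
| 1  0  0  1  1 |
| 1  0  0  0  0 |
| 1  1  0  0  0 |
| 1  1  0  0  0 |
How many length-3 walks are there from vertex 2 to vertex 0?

The number of length-3 walks from vertex 2 to vertex 0 is entry (2,0) of M^3, where M is the adjacency matrix.
M^2 = [[4, 2, 0, 1, 1], [2, 3, 1, 1, 1], [0, 1, 1, 1, 1], [1, 1, 1, 2, 2], [1, 1, 1, 2, 2]]
M^3 = [[4, 6, 4, 6, 6], [6, 4, 2, 5, 5], [4, 2, 0, 1, 1], [6, 5, 1, 2, 2], [6, 5, 1, 2, 2]]

4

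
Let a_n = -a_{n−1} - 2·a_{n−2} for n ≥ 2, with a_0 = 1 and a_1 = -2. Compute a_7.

With companion matrix B = [[-1, -2], [1, 0]], [a_n, a_{n−1}]ᵀ = B·[a_{n−1}, a_{n−2}]ᵀ, so [a_7, a_6]ᵀ = B⁶·[a_1, a_0]ᵀ.
B⁶ = [[7, 10], [-5, 2]], giving [a_7, a_6]ᵀ = [[-4], [12]].

-4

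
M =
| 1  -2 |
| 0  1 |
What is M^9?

[[1, -18], [0, 1]]

M = I + N where N = [[0, -2], [0, 0]] is strictly upper-triangular, so N^2 = 0.
(I + N)^9 = I + 9·N = [[1, -18], [0, 1]].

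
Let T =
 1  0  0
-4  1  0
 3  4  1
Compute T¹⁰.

[[1, 0, 0], [-40, 1, 0], [-690, 40, 1]]

T = I + N where N = [[0, 0, 0], [-4, 0, 0], [3, 4, 0]] is strictly lower-triangular, so N³ = 0.
(I + N)¹⁰ = I + 10·N + 45·N² = [[1, 0, 0], [-40, 1, 0], [-690, 40, 1]].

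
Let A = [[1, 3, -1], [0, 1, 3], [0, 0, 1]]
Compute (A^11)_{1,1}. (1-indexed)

1

A = I + N where N = [[0, 3, -1], [0, 0, 3], [0, 0, 0]] is strictly upper-triangular, so N^3 = 0.
(I + N)^11 = I + 11·N + 55·N^2 = [[1, 33, 484], [0, 1, 33], [0, 0, 1]].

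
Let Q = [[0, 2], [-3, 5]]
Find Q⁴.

[[-114, 130], [-195, 211]]

tr Q = 5 and det Q = 6, so the characteristic polynomial is λ² − (5)λ + (6) with roots 3 and 2.
Eigenvectors give P = [[-2, 1], [-3, 1]] with P⁻¹ = [[1, -1], [3, -2]], and Q = P·diag(3, 2)·P⁻¹.
Then Q⁴ = P·diag(81, 16)·P⁻¹ = [[-162, 16], [-243, 16]] · [[1, -1], [3, -2]] = [[-114, 130], [-195, 211]].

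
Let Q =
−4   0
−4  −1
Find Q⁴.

Q² = [[16, 0], [20, 1]]
Q³ = [[−64, 0], [−84, −1]]
Q⁴ = [[256, 0], [340, 1]]

[[256, 0], [340, 1]]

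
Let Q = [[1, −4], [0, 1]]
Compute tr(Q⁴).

2

Q = I + N where N = [[0, −4], [0, 0]] is strictly upper-triangular, so N² = 0.
(I + N)⁴ = I + 4·N = [[1, −16], [0, 1]].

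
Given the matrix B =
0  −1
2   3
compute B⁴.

B² = [[−2, −3], [6, 7]]
B³ = [[−6, −7], [14, 15]]
B⁴ = [[−14, −15], [30, 31]]

[[−14, −15], [30, 31]]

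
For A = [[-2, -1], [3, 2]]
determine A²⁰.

[[1, 0], [0, 1]]

A² = I (check: tr A = 0 and det A = -1), so A²⁰ = I since 20 is even.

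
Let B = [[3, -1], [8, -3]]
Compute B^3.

B² = I (check: tr B = 0 and det B = -1), so B^3 = B since 3 is odd.

[[3, -1], [8, -3]]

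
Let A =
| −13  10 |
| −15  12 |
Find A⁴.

tr A = −1 and det A = −6, so the characteristic polynomial is λ² − (−1)λ + (−6) with roots 2 and −3.
Eigenvectors give P = [[−2, −1], [−3, −1]] with P⁻¹ = [[1, −1], [−3, 2]], and A = P·diag(2, −3)·P⁻¹.
Then A⁴ = P·diag(16, 81)·P⁻¹ = [[−32, −81], [−48, −81]] · [[1, −1], [−3, 2]] = [[211, −130], [195, −114]].

[[211, −130], [195, −114]]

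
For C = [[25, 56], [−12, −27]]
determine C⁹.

[[118105, 275576], [−59052, −137787]]

tr C = −2 and det C = −3, so the characteristic polynomial is λ² − (−2)λ + (−3) with roots −3 and 1.
Eigenvectors give P = [[−2, 7], [1, −3]] with P⁻¹ = [[3, 7], [1, 2]], and C = P·diag(−3, 1)·P⁻¹.
Then C⁹ = P·diag(−19683, 1)·P⁻¹ = [[39366, 7], [−19683, −3]] · [[3, 7], [1, 2]] = [[118105, 275576], [−59052, −137787]].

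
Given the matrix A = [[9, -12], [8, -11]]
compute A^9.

tr A = -2 and det A = -3, so the characteristic polynomial is λ² − (-2)λ + (-3) with roots -3 and 1.
Eigenvectors give P = [[-1, -3], [-1, -2]] with P⁻¹ = [[2, -3], [-1, 1]], and A = P·diag(-3, 1)·P⁻¹.
Then A^9 = P·diag(-19683, 1)·P⁻¹ = [[19683, -3], [19683, -2]] · [[2, -3], [-1, 1]] = [[39369, -59052], [39368, -59051]].

[[39369, -59052], [39368, -59051]]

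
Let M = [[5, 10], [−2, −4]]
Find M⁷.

[[5, 10], [−2, −4]]

M² = M (a projection; rank 1, trace 1), so M⁷ = M.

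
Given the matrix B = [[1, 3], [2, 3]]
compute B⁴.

[[145, 264], [176, 321]]

B² = [[7, 12], [8, 15]]
B³ = [[31, 57], [38, 69]]
B⁴ = [[145, 264], [176, 321]]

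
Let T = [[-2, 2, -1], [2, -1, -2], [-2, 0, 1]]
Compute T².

[[10, -6, -3], [-2, 5, -2], [2, -4, 3]]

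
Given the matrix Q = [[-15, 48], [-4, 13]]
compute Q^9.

tr Q = -2 and det Q = -3, so the characteristic polynomial is λ² − (-2)λ + (-3) with roots -3 and 1.
Eigenvectors give P = [[-4, 3], [-1, 1]] with P⁻¹ = [[-1, 3], [-1, 4]], and Q = P·diag(-3, 1)·P⁻¹.
Then Q^9 = P·diag(-19683, 1)·P⁻¹ = [[78732, 3], [19683, 1]] · [[-1, 3], [-1, 4]] = [[-78735, 236208], [-19684, 59053]].

[[-78735, 236208], [-19684, 59053]]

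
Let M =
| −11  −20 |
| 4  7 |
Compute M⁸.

[[32801, 65600], [−13120, −26239]]

tr M = −4 and det M = 3, so the characteristic polynomial is λ² − (−4)λ + (3) with roots −1 and −3.
Eigenvectors give P = [[−2, 5], [1, −2]] with P⁻¹ = [[2, 5], [1, 2]], and M = P·diag(−1, −3)·P⁻¹.
Then M⁸ = P·diag(1, 6561)·P⁻¹ = [[−2, 32805], [1, −13122]] · [[2, 5], [1, 2]] = [[32801, 65600], [−13120, −26239]].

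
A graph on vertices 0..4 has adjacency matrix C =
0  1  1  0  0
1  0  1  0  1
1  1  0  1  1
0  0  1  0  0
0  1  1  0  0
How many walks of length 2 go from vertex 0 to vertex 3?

The number of length-2 walks from vertex 0 to vertex 3 is entry (0,3) of C², where C is the adjacency matrix.
C² = [[2, 1, 1, 1, 2], [1, 3, 2, 1, 1], [1, 2, 4, 0, 1], [1, 1, 0, 1, 1], [2, 1, 1, 1, 2]]

1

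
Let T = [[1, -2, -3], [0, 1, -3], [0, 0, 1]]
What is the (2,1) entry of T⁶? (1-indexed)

0

T = I + N where N = [[0, -2, -3], [0, 0, -3], [0, 0, 0]] is strictly upper-triangular, so N³ = 0.
(I + N)⁶ = I + 6·N + 15·N² = [[1, -12, 72], [0, 1, -18], [0, 0, 1]].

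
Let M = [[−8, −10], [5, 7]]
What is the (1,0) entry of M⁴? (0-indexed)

−65

tr M = −1 and det M = −6, so the characteristic polynomial is λ² − (−1)λ + (−6) with roots 2 and −3.
Eigenvectors give P = [[−1, 2], [1, −1]] with P⁻¹ = [[1, 2], [1, 1]], and M = P·diag(2, −3)·P⁻¹.
Then M⁴ = P·diag(16, 81)·P⁻¹ = [[−16, 162], [16, −81]] · [[1, 2], [1, 1]] = [[146, 130], [−65, −49]].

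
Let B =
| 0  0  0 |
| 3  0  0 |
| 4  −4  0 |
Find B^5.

[[0, 0, 0], [0, 0, 0], [0, 0, 0]]

B is strictly triangular, hence nilpotent: B^3 = 0, so B^5 = 0.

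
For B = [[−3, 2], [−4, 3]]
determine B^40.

B² = I (check: tr B = 0 and det B = −1), so B^40 = I since 40 is even.

[[1, 0], [0, 1]]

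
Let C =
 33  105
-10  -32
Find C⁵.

[[1893, 5775], [-550, -1682]]

tr C = 1 and det C = -6, so the characteristic polynomial is λ² − (1)λ + (-6) with roots -2 and 3.
Eigenvectors give P = [[-3, -7], [1, 2]] with P⁻¹ = [[2, 7], [-1, -3]], and C = P·diag(-2, 3)·P⁻¹.
Then C⁵ = P·diag(-32, 243)·P⁻¹ = [[96, -1701], [-32, 486]] · [[2, 7], [-1, -3]] = [[1893, 5775], [-550, -1682]].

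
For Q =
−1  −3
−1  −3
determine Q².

[[4, 12], [4, 12]]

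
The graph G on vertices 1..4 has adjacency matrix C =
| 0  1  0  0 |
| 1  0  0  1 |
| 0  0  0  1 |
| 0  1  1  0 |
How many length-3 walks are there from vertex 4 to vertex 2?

The number of length-3 walks from vertex 4 to vertex 2 is entry (4,2) of C^3, where C is the adjacency matrix.
C^2 = [[1, 0, 0, 1], [0, 2, 1, 0], [0, 1, 1, 0], [1, 0, 0, 2]]
C^3 = [[0, 2, 1, 0], [2, 0, 0, 3], [1, 0, 0, 2], [0, 3, 2, 0]]

3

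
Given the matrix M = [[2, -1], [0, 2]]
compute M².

[[4, -4], [0, 4]]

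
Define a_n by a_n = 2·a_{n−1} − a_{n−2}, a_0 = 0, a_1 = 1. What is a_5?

With companion matrix T = [[2, −1], [1, 0]], [a_n, a_{n−1}]ᵀ = T·[a_{n−1}, a_{n−2}]ᵀ, so [a_5, a_4]ᵀ = T^4·[a_1, a_0]ᵀ.
T^4 = [[5, −4], [4, −3]], giving [a_5, a_4]ᵀ = [[5], [4]].

5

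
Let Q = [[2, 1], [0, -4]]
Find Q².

[[4, -2], [0, 16]]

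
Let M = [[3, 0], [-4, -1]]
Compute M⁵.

[[243, 0], [-244, -1]]

tr M = 2 and det M = -3, so the characteristic polynomial is λ² − (2)λ + (-3) with roots -1 and 3.
Eigenvectors give P = [[0, -1], [1, 1]] with P⁻¹ = [[1, 1], [-1, 0]], and M = P·diag(-1, 3)·P⁻¹.
Then M⁵ = P·diag(-1, 243)·P⁻¹ = [[0, -243], [-1, 243]] · [[1, 1], [-1, 0]] = [[243, 0], [-244, -1]].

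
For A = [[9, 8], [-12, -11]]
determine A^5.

[[489, 488], [-732, -731]]

tr A = -2 and det A = -3, so the characteristic polynomial is λ² − (-2)λ + (-3) with roots -3 and 1.
Eigenvectors give P = [[2, 1], [-3, -1]] with P⁻¹ = [[-1, -1], [3, 2]], and A = P·diag(-3, 1)·P⁻¹.
Then A^5 = P·diag(-243, 1)·P⁻¹ = [[-486, 1], [729, -1]] · [[-1, -1], [3, 2]] = [[489, 488], [-732, -731]].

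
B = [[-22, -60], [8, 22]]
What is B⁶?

tr B = 0 and det B = -4, so the characteristic polynomial is λ² − (0)λ + (-4) with roots -2 and 2.
Eigenvectors give P = [[3, 5], [-1, -2]] with P⁻¹ = [[2, 5], [-1, -3]], and B = P·diag(-2, 2)·P⁻¹.
Then B⁶ = P·diag(64, 64)·P⁻¹ = [[192, 320], [-64, -128]] · [[2, 5], [-1, -3]] = [[64, 0], [0, 64]].

[[64, 0], [0, 64]]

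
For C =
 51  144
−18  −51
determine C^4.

[[81, 0], [0, 81]]

tr C = 0 and det C = −9, so the characteristic polynomial is λ² − (0)λ + (−9) with roots −3 and 3.
Eigenvectors give P = [[8, 3], [−3, −1]] with P⁻¹ = [[−1, −3], [3, 8]], and C = P·diag(−3, 3)·P⁻¹.
Then C^4 = P·diag(81, 81)·P⁻¹ = [[648, 243], [−243, −81]] · [[−1, −3], [3, 8]] = [[81, 0], [0, 81]].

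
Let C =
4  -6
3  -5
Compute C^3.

tr C = -1 and det C = -2, so the characteristic polynomial is λ² − (-1)λ + (-2) with roots -2 and 1.
Eigenvectors give P = [[1, 2], [1, 1]] with P⁻¹ = [[-1, 2], [1, -1]], and C = P·diag(-2, 1)·P⁻¹.
Then C^3 = P·diag(-8, 1)·P⁻¹ = [[-8, 2], [-8, 1]] · [[-1, 2], [1, -1]] = [[10, -18], [9, -17]].

[[10, -18], [9, -17]]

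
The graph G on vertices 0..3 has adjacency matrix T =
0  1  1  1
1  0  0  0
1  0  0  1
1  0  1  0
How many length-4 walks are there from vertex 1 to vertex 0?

2

The number of length-4 walks from vertex 1 to vertex 0 is entry (1,0) of T^4, where T is the adjacency matrix.
T^2 = [[3, 0, 1, 1], [0, 1, 1, 1], [1, 1, 2, 1], [1, 1, 1, 2]]
T^3 = [[2, 3, 4, 4], [3, 0, 1, 1], [4, 1, 2, 3], [4, 1, 3, 2]]
T^4 = [[11, 2, 6, 6], [2, 3, 4, 4], [6, 4, 7, 6], [6, 4, 6, 7]]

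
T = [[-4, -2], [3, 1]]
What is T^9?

tr T = -3 and det T = 2, so the characteristic polynomial is λ² − (-3)λ + (2) with roots -2 and -1.
Eigenvectors give P = [[1, -2], [-1, 3]] with P⁻¹ = [[3, 2], [1, 1]], and T = P·diag(-2, -1)·P⁻¹.
Then T^9 = P·diag(-512, -1)·P⁻¹ = [[-512, 2], [512, -3]] · [[3, 2], [1, 1]] = [[-1534, -1022], [1533, 1021]].

[[-1534, -1022], [1533, 1021]]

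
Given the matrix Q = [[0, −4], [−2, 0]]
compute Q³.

[[0, −32], [−16, 0]]

Q² = [[8, 0], [0, 8]]
Q³ = [[0, −32], [−16, 0]]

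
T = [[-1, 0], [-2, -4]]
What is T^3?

[[-1, 0], [-42, -64]]

T^2 = [[1, 0], [10, 16]]
T^3 = [[-1, 0], [-42, -64]]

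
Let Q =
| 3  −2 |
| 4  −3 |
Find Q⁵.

Q² = I (check: tr Q = 0 and det Q = −1), so Q⁵ = Q since 5 is odd.

[[3, −2], [4, −3]]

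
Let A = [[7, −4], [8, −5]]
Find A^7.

tr A = 2 and det A = −3, so the characteristic polynomial is λ² − (2)λ + (−3) with roots −1 and 3.
Eigenvectors give P = [[−1, 1], [−2, 1]] with P⁻¹ = [[1, −1], [2, −1]], and A = P·diag(−1, 3)·P⁻¹.
Then A^7 = P·diag(−1, 2187)·P⁻¹ = [[1, 2187], [2, 2187]] · [[1, −1], [2, −1]] = [[4375, −2188], [4376, −2189]].

[[4375, −2188], [4376, −2189]]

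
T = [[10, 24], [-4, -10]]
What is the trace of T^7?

0

tr T = 0 and det T = -4, so the characteristic polynomial is λ² − (0)λ + (-4) with roots -2 and 2.
Eigenvectors give P = [[2, -3], [-1, 1]] with P⁻¹ = [[-1, -3], [-1, -2]], and T = P·diag(-2, 2)·P⁻¹.
Then T^7 = P·diag(-128, 128)·P⁻¹ = [[-256, -384], [128, 128]] · [[-1, -3], [-1, -2]] = [[640, 1536], [-256, -640]].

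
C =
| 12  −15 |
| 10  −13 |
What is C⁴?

[[−114, 195], [−130, 211]]

tr C = −1 and det C = −6, so the characteristic polynomial is λ² − (−1)λ + (−6) with roots −3 and 2.
Eigenvectors give P = [[1, 3], [1, 2]] with P⁻¹ = [[−2, 3], [1, −1]], and C = P·diag(−3, 2)·P⁻¹.
Then C⁴ = P·diag(81, 16)·P⁻¹ = [[81, 48], [81, 32]] · [[−2, 3], [1, −1]] = [[−114, 195], [−130, 211]].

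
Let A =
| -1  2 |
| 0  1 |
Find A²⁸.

A² = I (check: tr A = 0 and det A = -1), so A²⁸ = I since 28 is even.

[[1, 0], [0, 1]]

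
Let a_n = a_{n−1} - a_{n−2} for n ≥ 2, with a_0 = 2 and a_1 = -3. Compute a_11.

5

With companion matrix A = [[1, -1], [1, 0]], [a_n, a_{n−1}]ᵀ = A·[a_{n−1}, a_{n−2}]ᵀ, so [a_11, a_10]ᵀ = A¹⁰·[a_1, a_0]ᵀ.
A¹⁰ = [[-1, 1], [-1, 0]], giving [a_11, a_10]ᵀ = [[5], [3]].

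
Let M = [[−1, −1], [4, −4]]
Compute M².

[[−3, 5], [−20, 12]]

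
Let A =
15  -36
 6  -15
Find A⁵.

tr A = 0 and det A = -9, so the characteristic polynomial is λ² − (0)λ + (-9) with roots 3 and -3.
Eigenvectors give P = [[3, -2], [1, -1]] with P⁻¹ = [[1, -2], [1, -3]], and A = P·diag(3, -3)·P⁻¹.
Then A⁵ = P·diag(243, -243)·P⁻¹ = [[729, 486], [243, 243]] · [[1, -2], [1, -3]] = [[1215, -2916], [486, -1215]].

[[1215, -2916], [486, -1215]]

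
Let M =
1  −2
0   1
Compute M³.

M = I + N where N = [[0, −2], [0, 0]] is strictly upper-triangular, so N² = 0.
(I + N)³ = I + 3·N = [[1, −6], [0, 1]].

[[1, −6], [0, 1]]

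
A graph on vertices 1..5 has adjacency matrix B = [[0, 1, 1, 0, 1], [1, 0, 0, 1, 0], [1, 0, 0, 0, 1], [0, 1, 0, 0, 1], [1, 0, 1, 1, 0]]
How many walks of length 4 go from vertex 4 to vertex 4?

The number of length-4 walks from vertex 4 to vertex 4 is entry (4,4) of B^4, where B is the adjacency matrix.
B^2 = [[3, 0, 1, 2, 1], [0, 2, 1, 0, 2], [1, 1, 2, 1, 1], [2, 0, 1, 2, 0], [1, 2, 1, 0, 3]]
B^3 = [[2, 5, 4, 1, 6], [5, 0, 2, 4, 1], [4, 2, 2, 2, 4], [1, 4, 2, 0, 5], [6, 1, 4, 5, 2]]
B^4 = [[15, 3, 8, 11, 7], [3, 9, 6, 1, 11], [8, 6, 8, 6, 8], [11, 1, 6, 9, 3], [7, 11, 8, 3, 15]]

9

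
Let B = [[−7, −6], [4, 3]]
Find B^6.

tr B = −4 and det B = 3, so the characteristic polynomial is λ² − (−4)λ + (3) with roots −3 and −1.
Eigenvectors give P = [[3, −1], [−2, 1]] with P⁻¹ = [[1, 1], [2, 3]], and B = P·diag(−3, −1)·P⁻¹.
Then B^6 = P·diag(729, 1)·P⁻¹ = [[2187, −1], [−1458, 1]] · [[1, 1], [2, 3]] = [[2185, 2184], [−1456, −1455]].

[[2185, 2184], [−1456, −1455]]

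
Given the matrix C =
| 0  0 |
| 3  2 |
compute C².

[[0, 0], [6, 4]]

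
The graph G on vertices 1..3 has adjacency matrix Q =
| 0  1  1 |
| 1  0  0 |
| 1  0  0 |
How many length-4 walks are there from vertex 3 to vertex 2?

The number of length-4 walks from vertex 3 to vertex 2 is entry (3,2) of Q^4, where Q is the adjacency matrix.
Q^2 = [[2, 0, 0], [0, 1, 1], [0, 1, 1]]
Q^3 = [[0, 2, 2], [2, 0, 0], [2, 0, 0]]
Q^4 = [[4, 0, 0], [0, 2, 2], [0, 2, 2]]

2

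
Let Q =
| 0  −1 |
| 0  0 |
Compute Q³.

[[0, 0], [0, 0]]

Q is strictly triangular, hence nilpotent: Q² = 0, so Q³ = 0.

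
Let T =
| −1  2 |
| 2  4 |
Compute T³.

[[7, 34], [34, 92]]

T² = [[5, 6], [6, 20]]
T³ = [[7, 34], [34, 92]]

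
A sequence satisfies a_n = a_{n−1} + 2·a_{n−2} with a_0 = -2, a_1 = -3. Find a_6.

-107

With companion matrix M = [[1, 2], [1, 0]], [a_n, a_{n−1}]ᵀ = M·[a_{n−1}, a_{n−2}]ᵀ, so [a_6, a_5]ᵀ = M^5·[a_1, a_0]ᵀ.
M^5 = [[21, 22], [11, 10]], giving [a_6, a_5]ᵀ = [[-107], [-53]].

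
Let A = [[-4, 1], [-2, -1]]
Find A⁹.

tr A = -5 and det A = 6, so the characteristic polynomial is λ² − (-5)λ + (6) with roots -2 and -3.
Eigenvectors give P = [[1, -1], [2, -1]] with P⁻¹ = [[-1, 1], [-2, 1]], and A = P·diag(-2, -3)·P⁻¹.
Then A⁹ = P·diag(-512, -19683)·P⁻¹ = [[-512, 19683], [-1024, 19683]] · [[-1, 1], [-2, 1]] = [[-38854, 19171], [-38342, 18659]].

[[-38854, 19171], [-38342, 18659]]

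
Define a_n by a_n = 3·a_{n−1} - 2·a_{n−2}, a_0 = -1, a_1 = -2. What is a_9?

-512

With companion matrix T = [[3, -2], [1, 0]], [a_n, a_{n−1}]ᵀ = T·[a_{n−1}, a_{n−2}]ᵀ, so [a_9, a_8]ᵀ = T⁸·[a_1, a_0]ᵀ.
T⁸ = [[511, -510], [255, -254]], giving [a_9, a_8]ᵀ = [[-512], [-256]].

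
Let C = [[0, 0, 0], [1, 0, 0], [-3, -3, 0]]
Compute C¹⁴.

C is strictly triangular, hence nilpotent: C³ = 0, so C¹⁴ = 0.

[[0, 0, 0], [0, 0, 0], [0, 0, 0]]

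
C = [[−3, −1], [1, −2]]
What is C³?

[[−19, −18], [18, −1]]

C² = [[8, 5], [−5, 3]]
C³ = [[−19, −18], [18, −1]]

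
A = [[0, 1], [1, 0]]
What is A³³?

[[0, 1], [1, 0]]

A² = I (check: tr A = 0 and det A = -1), so A³³ = A since 33 is odd.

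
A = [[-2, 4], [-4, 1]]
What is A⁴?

A² = [[-12, -4], [4, -15]]
A³ = [[40, -52], [52, 1]]
A⁴ = [[128, 108], [-108, 209]]

[[128, 108], [-108, 209]]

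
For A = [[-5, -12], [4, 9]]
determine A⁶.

tr A = 4 and det A = 3, so the characteristic polynomial is λ² − (4)λ + (3) with roots 1 and 3.
Eigenvectors give P = [[-2, 3], [1, -2]] with P⁻¹ = [[-2, -3], [-1, -2]], and A = P·diag(1, 3)·P⁻¹.
Then A⁶ = P·diag(1, 729)·P⁻¹ = [[-2, 2187], [1, -1458]] · [[-2, -3], [-1, -2]] = [[-2183, -4368], [1456, 2913]].

[[-2183, -4368], [1456, 2913]]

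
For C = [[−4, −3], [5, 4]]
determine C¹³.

[[−4, −3], [5, 4]]

C² = I (check: tr C = 0 and det C = −1), so C¹³ = C since 13 is odd.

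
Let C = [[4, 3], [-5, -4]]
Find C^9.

C² = I (check: tr C = 0 and det C = -1), so C^9 = C since 9 is odd.

[[4, 3], [-5, -4]]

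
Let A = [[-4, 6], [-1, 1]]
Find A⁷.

[[-382, 762], [-127, 253]]

tr A = -3 and det A = 2, so the characteristic polynomial is λ² − (-3)λ + (2) with roots -1 and -2.
Eigenvectors give P = [[2, 3], [1, 1]] with P⁻¹ = [[-1, 3], [1, -2]], and A = P·diag(-1, -2)·P⁻¹.
Then A⁷ = P·diag(-1, -128)·P⁻¹ = [[-2, -384], [-1, -128]] · [[-1, 3], [1, -2]] = [[-382, 762], [-127, 253]].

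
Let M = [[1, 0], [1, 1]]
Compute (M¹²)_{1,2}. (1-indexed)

M = I + N where N = [[0, 0], [1, 0]] is strictly lower-triangular, so N² = 0.
(I + N)¹² = I + 12·N = [[1, 0], [12, 1]].

0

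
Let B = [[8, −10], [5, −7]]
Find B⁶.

[[1394, −1330], [665, −601]]

tr B = 1 and det B = −6, so the characteristic polynomial is λ² − (1)λ + (−6) with roots 3 and −2.
Eigenvectors give P = [[2, −1], [1, −1]] with P⁻¹ = [[1, −1], [1, −2]], and B = P·diag(3, −2)·P⁻¹.
Then B⁶ = P·diag(729, 64)·P⁻¹ = [[1458, −64], [729, −64]] · [[1, −1], [1, −2]] = [[1394, −1330], [665, −601]].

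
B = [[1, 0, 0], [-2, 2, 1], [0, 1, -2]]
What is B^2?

[[1, 0, 0], [-6, 5, 0], [-2, 0, 5]]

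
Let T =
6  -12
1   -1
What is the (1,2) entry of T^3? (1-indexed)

tr T = 5 and det T = 6, so the characteristic polynomial is λ² − (5)λ + (6) with roots 2 and 3.
Eigenvectors give P = [[3, 4], [1, 1]] with P⁻¹ = [[-1, 4], [1, -3]], and T = P·diag(2, 3)·P⁻¹.
Then T^3 = P·diag(8, 27)·P⁻¹ = [[24, 108], [8, 27]] · [[-1, 4], [1, -3]] = [[84, -228], [19, -49]].

-228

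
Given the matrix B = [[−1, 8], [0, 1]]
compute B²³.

B² = I (check: tr B = 0 and det B = −1), so B²³ = B since 23 is odd.

[[−1, 8], [0, 1]]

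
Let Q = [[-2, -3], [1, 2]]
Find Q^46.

[[1, 0], [0, 1]]

Q² = I (check: tr Q = 0 and det Q = -1), so Q^46 = I since 46 is even.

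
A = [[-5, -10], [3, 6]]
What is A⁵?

A² = A (a projection; rank 1, trace 1), so A⁵ = A.

[[-5, -10], [3, 6]]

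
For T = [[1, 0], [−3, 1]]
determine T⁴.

[[1, 0], [−12, 1]]

T = I + N where N = [[0, 0], [−3, 0]] is strictly lower-triangular, so N² = 0.
(I + N)⁴ = I + 4·N = [[1, 0], [−12, 1]].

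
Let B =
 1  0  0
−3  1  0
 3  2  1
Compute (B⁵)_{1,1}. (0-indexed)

1

B = I + N where N = [[0, 0, 0], [−3, 0, 0], [3, 2, 0]] is strictly lower-triangular, so N³ = 0.
(I + N)⁵ = I + 5·N + 10·N² = [[1, 0, 0], [−15, 1, 0], [−45, 10, 1]].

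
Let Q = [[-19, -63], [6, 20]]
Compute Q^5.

tr Q = 1 and det Q = -2, so the characteristic polynomial is λ² − (1)λ + (-2) with roots -1 and 2.
Eigenvectors give P = [[7, -3], [-2, 1]] with P⁻¹ = [[1, 3], [2, 7]], and Q = P·diag(-1, 2)·P⁻¹.
Then Q^5 = P·diag(-1, 32)·P⁻¹ = [[-7, -96], [2, 32]] · [[1, 3], [2, 7]] = [[-199, -693], [66, 230]].

[[-199, -693], [66, 230]]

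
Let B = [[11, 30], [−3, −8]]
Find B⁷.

tr B = 3 and det B = 2, so the characteristic polynomial is λ² − (3)λ + (2) with roots 1 and 2.
Eigenvectors give P = [[−3, 10], [1, −3]] with P⁻¹ = [[3, 10], [1, 3]], and B = P·diag(1, 2)·P⁻¹.
Then B⁷ = P·diag(1, 128)·P⁻¹ = [[−3, 1280], [1, −384]] · [[3, 10], [1, 3]] = [[1271, 3810], [−381, −1142]].

[[1271, 3810], [−381, −1142]]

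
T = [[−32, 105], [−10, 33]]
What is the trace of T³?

19

tr T = 1 and det T = −6, so the characteristic polynomial is λ² − (1)λ + (−6) with roots −2 and 3.
Eigenvectors give P = [[7, 3], [2, 1]] with P⁻¹ = [[1, −3], [−2, 7]], and T = P·diag(−2, 3)·P⁻¹.
Then T³ = P·diag(−8, 27)·P⁻¹ = [[−56, 81], [−16, 27]] · [[1, −3], [−2, 7]] = [[−218, 735], [−70, 237]].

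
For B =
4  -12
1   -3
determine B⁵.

B² = B (a projection; rank 1, trace 1), so B⁵ = B.

[[4, -12], [1, -3]]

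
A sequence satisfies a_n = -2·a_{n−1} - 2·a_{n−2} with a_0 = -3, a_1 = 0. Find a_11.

-192

With companion matrix A = [[-2, -2], [1, 0]], [a_n, a_{n−1}]ᵀ = A·[a_{n−1}, a_{n−2}]ᵀ, so [a_11, a_10]ᵀ = A¹⁰·[a_1, a_0]ᵀ.
A¹⁰ = [[32, 64], [-32, -32]], giving [a_11, a_10]ᵀ = [[-192], [96]].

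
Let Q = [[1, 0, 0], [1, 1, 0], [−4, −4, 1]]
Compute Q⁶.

Q = I + N where N = [[0, 0, 0], [1, 0, 0], [−4, −4, 0]] is strictly lower-triangular, so N³ = 0.
(I + N)⁶ = I + 6·N + 15·N² = [[1, 0, 0], [6, 1, 0], [−84, −24, 1]].

[[1, 0, 0], [6, 1, 0], [−84, −24, 1]]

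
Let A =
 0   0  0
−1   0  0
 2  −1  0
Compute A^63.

A is strictly triangular, hence nilpotent: A^3 = 0, so A^63 = 0.

[[0, 0, 0], [0, 0, 0], [0, 0, 0]]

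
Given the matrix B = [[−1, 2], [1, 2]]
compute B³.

B² = [[3, 2], [1, 6]]
B³ = [[−1, 10], [5, 14]]

[[−1, 10], [5, 14]]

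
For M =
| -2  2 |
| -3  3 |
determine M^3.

[[-2, 2], [-3, 3]]

M² = M (a projection; rank 1, trace 1), so M^3 = M.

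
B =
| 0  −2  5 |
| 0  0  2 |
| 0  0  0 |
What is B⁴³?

[[0, 0, 0], [0, 0, 0], [0, 0, 0]]

B is strictly triangular, hence nilpotent: B³ = 0, so B⁴³ = 0.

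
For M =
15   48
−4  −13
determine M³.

[[111, 336], [−28, −85]]

tr M = 2 and det M = −3, so the characteristic polynomial is λ² − (2)λ + (−3) with roots 3 and −1.
Eigenvectors give P = [[4, −3], [−1, 1]] with P⁻¹ = [[1, 3], [1, 4]], and M = P·diag(3, −1)·P⁻¹.
Then M³ = P·diag(27, −1)·P⁻¹ = [[108, 3], [−27, −1]] · [[1, 3], [1, 4]] = [[111, 336], [−28, −85]].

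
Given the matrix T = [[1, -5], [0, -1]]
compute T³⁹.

T² = I (check: tr T = 0 and det T = -1), so T³⁹ = T since 39 is odd.

[[1, -5], [0, -1]]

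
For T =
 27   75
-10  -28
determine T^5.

[[1407, 4125], [-550, -1618]]

tr T = -1 and det T = -6, so the characteristic polynomial is λ² − (-1)λ + (-6) with roots 2 and -3.
Eigenvectors give P = [[-3, -5], [1, 2]] with P⁻¹ = [[-2, -5], [1, 3]], and T = P·diag(2, -3)·P⁻¹.
Then T^5 = P·diag(32, -243)·P⁻¹ = [[-96, 1215], [32, -486]] · [[-2, -5], [1, 3]] = [[1407, 4125], [-550, -1618]].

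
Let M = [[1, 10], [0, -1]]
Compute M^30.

[[1, 0], [0, 1]]

M² = I (check: tr M = 0 and det M = -1), so M^30 = I since 30 is even.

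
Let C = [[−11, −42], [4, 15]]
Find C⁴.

tr C = 4 and det C = 3, so the characteristic polynomial is λ² − (4)λ + (3) with roots 1 and 3.
Eigenvectors give P = [[7, −3], [−2, 1]] with P⁻¹ = [[1, 3], [2, 7]], and C = P·diag(1, 3)·P⁻¹.
Then C⁴ = P·diag(1, 81)·P⁻¹ = [[7, −243], [−2, 81]] · [[1, 3], [2, 7]] = [[−479, −1680], [160, 561]].

[[−479, −1680], [160, 561]]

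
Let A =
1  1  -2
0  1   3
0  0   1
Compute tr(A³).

A = I + N where N = [[0, 1, -2], [0, 0, 3], [0, 0, 0]] is strictly upper-triangular, so N³ = 0.
(I + N)³ = I + 3·N + 3·N² = [[1, 3, 3], [0, 1, 9], [0, 0, 1]].

3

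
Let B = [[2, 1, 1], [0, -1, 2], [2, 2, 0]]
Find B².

[[6, 3, 4], [4, 5, -2], [4, 0, 6]]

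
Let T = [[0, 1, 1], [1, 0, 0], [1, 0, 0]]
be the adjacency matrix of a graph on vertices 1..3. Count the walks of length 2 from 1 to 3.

The number of length-2 walks from vertex 1 to vertex 3 is entry (1,3) of T², where T is the adjacency matrix.
T² = [[2, 0, 0], [0, 1, 1], [0, 1, 1]]

0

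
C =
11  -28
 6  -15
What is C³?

[[155, -364], [78, -183]]

tr C = -4 and det C = 3, so the characteristic polynomial is λ² − (-4)λ + (3) with roots -1 and -3.
Eigenvectors give P = [[7, 2], [3, 1]] with P⁻¹ = [[1, -2], [-3, 7]], and C = P·diag(-1, -3)·P⁻¹.
Then C³ = P·diag(-1, -27)·P⁻¹ = [[-7, -54], [-3, -27]] · [[1, -2], [-3, 7]] = [[155, -364], [78, -183]].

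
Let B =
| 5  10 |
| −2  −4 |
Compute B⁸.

B² = B (a projection; rank 1, trace 1), so B⁸ = B.

[[5, 10], [−2, −4]]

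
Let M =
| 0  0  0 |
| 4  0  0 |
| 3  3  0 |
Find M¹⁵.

M is strictly triangular, hence nilpotent: M³ = 0, so M¹⁵ = 0.

[[0, 0, 0], [0, 0, 0], [0, 0, 0]]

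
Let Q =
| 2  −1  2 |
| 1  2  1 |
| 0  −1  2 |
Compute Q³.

Q² = [[3, −6, 7], [4, 2, 6], [−1, −4, 3]]
Q³ = [[0, −22, 14], [10, −6, 22], [−6, −10, 0]]

[[0, −22, 14], [10, −6, 22], [−6, −10, 0]]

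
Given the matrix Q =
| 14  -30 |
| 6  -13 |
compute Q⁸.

[[1276, -2550], [510, -1019]]

tr Q = 1 and det Q = -2, so the characteristic polynomial is λ² − (1)λ + (-2) with roots -1 and 2.
Eigenvectors give P = [[-2, 5], [-1, 2]] with P⁻¹ = [[2, -5], [1, -2]], and Q = P·diag(-1, 2)·P⁻¹.
Then Q⁸ = P·diag(1, 256)·P⁻¹ = [[-2, 1280], [-1, 512]] · [[2, -5], [1, -2]] = [[1276, -2550], [510, -1019]].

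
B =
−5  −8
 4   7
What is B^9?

[[−19685, −39368], [19684, 39367]]

tr B = 2 and det B = −3, so the characteristic polynomial is λ² − (2)λ + (−3) with roots 3 and −1.
Eigenvectors give P = [[1, −2], [−1, 1]] with P⁻¹ = [[−1, −2], [−1, −1]], and B = P·diag(3, −1)·P⁻¹.
Then B^9 = P·diag(19683, −1)·P⁻¹ = [[19683, 2], [−19683, −1]] · [[−1, −2], [−1, −1]] = [[−19685, −39368], [19684, 39367]].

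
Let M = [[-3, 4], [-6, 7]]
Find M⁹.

[[-39363, 39364], [-59046, 59047]]

tr M = 4 and det M = 3, so the characteristic polynomial is λ² − (4)λ + (3) with roots 3 and 1.
Eigenvectors give P = [[2, 1], [3, 1]] with P⁻¹ = [[-1, 1], [3, -2]], and M = P·diag(3, 1)·P⁻¹.
Then M⁹ = P·diag(19683, 1)·P⁻¹ = [[39366, 1], [59049, 1]] · [[-1, 1], [3, -2]] = [[-39363, 39364], [-59046, 59047]].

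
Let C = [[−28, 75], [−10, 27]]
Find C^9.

tr C = −1 and det C = −6, so the characteristic polynomial is λ² − (−1)λ + (−6) with roots 2 and −3.
Eigenvectors give P = [[−5, 3], [−2, 1]] with P⁻¹ = [[1, −3], [2, −5]], and C = P·diag(2, −3)·P⁻¹.
Then C^9 = P·diag(512, −19683)·P⁻¹ = [[−2560, −59049], [−1024, −19683]] · [[1, −3], [2, −5]] = [[−120658, 302925], [−40390, 101487]].

[[−120658, 302925], [−40390, 101487]]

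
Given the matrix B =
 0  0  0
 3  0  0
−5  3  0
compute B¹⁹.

B is strictly triangular, hence nilpotent: B³ = 0, so B¹⁹ = 0.

[[0, 0, 0], [0, 0, 0], [0, 0, 0]]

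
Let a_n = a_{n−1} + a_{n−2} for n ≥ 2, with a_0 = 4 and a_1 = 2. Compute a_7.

58

With companion matrix A = [[1, 1], [1, 0]], [a_n, a_{n−1}]ᵀ = A·[a_{n−1}, a_{n−2}]ᵀ, so [a_7, a_6]ᵀ = A⁶·[a_1, a_0]ᵀ.
A⁶ = [[13, 8], [8, 5]], giving [a_7, a_6]ᵀ = [[58], [36]].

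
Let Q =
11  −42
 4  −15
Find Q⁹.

tr Q = −4 and det Q = 3, so the characteristic polynomial is λ² − (−4)λ + (3) with roots −3 and −1.
Eigenvectors give P = [[−3, 7], [−1, 2]] with P⁻¹ = [[2, −7], [1, −3]], and Q = P·diag(−3, −1)·P⁻¹.
Then Q⁹ = P·diag(−19683, −1)·P⁻¹ = [[59049, −7], [19683, −2]] · [[2, −7], [1, −3]] = [[118091, −413322], [39364, −137775]].

[[118091, −413322], [39364, −137775]]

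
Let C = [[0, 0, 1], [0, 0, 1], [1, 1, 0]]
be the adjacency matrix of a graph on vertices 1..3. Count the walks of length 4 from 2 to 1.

2

The number of length-4 walks from vertex 2 to vertex 1 is entry (2,1) of C⁴, where C is the adjacency matrix.
C² = [[1, 1, 0], [1, 1, 0], [0, 0, 2]]
C³ = [[0, 0, 2], [0, 0, 2], [2, 2, 0]]
C⁴ = [[2, 2, 0], [2, 2, 0], [0, 0, 4]]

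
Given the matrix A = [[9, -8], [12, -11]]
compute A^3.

tr A = -2 and det A = -3, so the characteristic polynomial is λ² − (-2)λ + (-3) with roots -3 and 1.
Eigenvectors give P = [[-2, 1], [-3, 1]] with P⁻¹ = [[1, -1], [3, -2]], and A = P·diag(-3, 1)·P⁻¹.
Then A^3 = P·diag(-27, 1)·P⁻¹ = [[54, 1], [81, 1]] · [[1, -1], [3, -2]] = [[57, -56], [84, -83]].

[[57, -56], [84, -83]]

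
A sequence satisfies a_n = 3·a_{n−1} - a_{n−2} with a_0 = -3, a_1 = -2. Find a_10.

With companion matrix C = [[3, -1], [1, 0]], [a_n, a_{n−1}]ᵀ = C·[a_{n−1}, a_{n−2}]ᵀ, so [a_10, a_9]ᵀ = C^9·[a_1, a_0]ᵀ.
C^9 = [[6765, -2584], [2584, -987]], giving [a_10, a_9]ᵀ = [[-5778], [-2207]].

-5778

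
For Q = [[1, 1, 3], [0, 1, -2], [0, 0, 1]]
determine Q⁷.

[[1, 7, -21], [0, 1, -14], [0, 0, 1]]

Q = I + N where N = [[0, 1, 3], [0, 0, -2], [0, 0, 0]] is strictly upper-triangular, so N³ = 0.
(I + N)⁷ = I + 7·N + 21·N² = [[1, 7, -21], [0, 1, -14], [0, 0, 1]].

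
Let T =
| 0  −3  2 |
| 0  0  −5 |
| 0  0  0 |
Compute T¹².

[[0, 0, 0], [0, 0, 0], [0, 0, 0]]

T is strictly triangular, hence nilpotent: T³ = 0, so T¹² = 0.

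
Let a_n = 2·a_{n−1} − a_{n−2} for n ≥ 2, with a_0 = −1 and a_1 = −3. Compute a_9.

−19

With companion matrix M = [[2, −1], [1, 0]], [a_n, a_{n−1}]ᵀ = M·[a_{n−1}, a_{n−2}]ᵀ, so [a_9, a_8]ᵀ = M⁸·[a_1, a_0]ᵀ.
M⁸ = [[9, −8], [8, −7]], giving [a_9, a_8]ᵀ = [[−19], [−17]].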